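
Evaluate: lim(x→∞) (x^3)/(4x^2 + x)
This is an ∞/∞ indeterminate form.

Apply L'Hôpital's rule: differentiate numerator and denominator separately.
  f(x) = x^3   ⇒   f'(x) = 3·x^2
  g(x) = 4·x^2 + x   ⇒   g'(x) = 8·x + 1
  lim(x→∞) f'(x)/g'(x) = lim(x→∞) (3·x^2)/(8·x + 1)
  = ∞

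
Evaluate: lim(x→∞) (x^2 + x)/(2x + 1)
This is an ∞/∞ indeterminate form.

Apply L'Hôpital's rule: differentiate numerator and denominator separately.
  f(x) = x^2 + x   ⇒   f'(x) = 2·x + 1
  g(x) = 2·x + 1   ⇒   g'(x) = 2
  lim(x→∞) f'(x)/g'(x) = lim(x→∞) (2·x + 1)/(2)
  = ∞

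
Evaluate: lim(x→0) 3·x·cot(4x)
This is a 0·∞ indeterminate form.

Rewrite 0·∞ as a quotient (0/0 or ∞/∞ form), then apply L'Hôpital's rule:
  lim(x→0) 3·x·cot(4x) = 3/4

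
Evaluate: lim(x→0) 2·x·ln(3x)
This is a 0·∞ indeterminate form.

Rewrite 0·∞ as a quotient (0/0 or ∞/∞ form), then apply L'Hôpital's rule:
  lim(x→0) 2·x·ln(3x) = 0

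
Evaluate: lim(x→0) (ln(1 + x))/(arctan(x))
This is a 0/0 indeterminate form.

Apply L'Hôpital's rule: differentiate numerator and denominator separately.
  f(x) = ln(x + 1)   ⇒   f'(x) = 1/(x + 1)
  g(x) = atan(x)   ⇒   g'(x) = 1/(x^2 + 1)
  lim(x→0) f'(x)/g'(x) = lim(x→0) (1/(x + 1))/(1/(x^2 + 1))
  = 1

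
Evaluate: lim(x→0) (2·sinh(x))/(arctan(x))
This is a 0/0 indeterminate form.

Apply L'Hôpital's rule: differentiate numerator and denominator separately.
  f(x) = 2·sinh(x)   ⇒   f'(x) = 2·cosh(x)
  g(x) = atan(x)   ⇒   g'(x) = 1/(x^2 + 1)
  lim(x→0) f'(x)/g'(x) = lim(x→0) (2·cosh(x))/(1/(x^2 + 1))
  = 2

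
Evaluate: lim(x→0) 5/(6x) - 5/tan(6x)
This is an ∞-∞ indeterminate form.

Combine fractions or rationalize to convert ∞-∞ to 0/0 form:
  lim(x→0) 5/(6x) - 5/tan(6x) = 0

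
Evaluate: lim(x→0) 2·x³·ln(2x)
This is a 0·∞ indeterminate form.

Rewrite 0·∞ as a quotient (0/0 or ∞/∞ form), then apply L'Hôpital's rule:
  lim(x→0) 2·x³·ln(2x) = 0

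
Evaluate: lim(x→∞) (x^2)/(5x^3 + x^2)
This is an ∞/∞ indeterminate form.

Apply L'Hôpital's rule: differentiate numerator and denominator separately.
  f(x) = x^2   ⇒   f'(x) = 2·x
  g(x) = 5·x^3 + x^2   ⇒   g'(x) = 15·x^2 + 2·x
  lim(x→∞) f'(x)/g'(x) = lim(x→∞) (2·x)/(15·x^2 + 2·x)
  = 0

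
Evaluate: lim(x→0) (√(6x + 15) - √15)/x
This is a standard limit.

Factor or rationalize the expression:
  lim(x→0) (√(6x + 15) - √15)/x = sqrt(15)/5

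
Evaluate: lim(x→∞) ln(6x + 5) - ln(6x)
This is an ∞-∞ indeterminate form.

Combine fractions or rationalize to convert ∞-∞ to 0/0 form:
  lim(x→∞) ln(6x + 5) - ln(6x) = 0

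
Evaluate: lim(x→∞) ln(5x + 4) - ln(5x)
This is an ∞-∞ indeterminate form.

Combine fractions or rationalize to convert ∞-∞ to 0/0 form:
  lim(x→∞) ln(5x + 4) - ln(5x) = 0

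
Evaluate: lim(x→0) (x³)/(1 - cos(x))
This is a 0/0 indeterminate form.

Apply L'Hôpital's rule: differentiate numerator and denominator separately.
  f(x) = x^3   ⇒   f'(x) = 3·x^2
  g(x) = 1 - cos(x)   ⇒   g'(x) = sin(x)
  lim(x→0) f'(x)/g'(x) = lim(x→0) (3·x^2)/(sin(x))
  = 0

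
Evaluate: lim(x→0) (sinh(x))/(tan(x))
This is a 0/0 indeterminate form.

Apply L'Hôpital's rule: differentiate numerator and denominator separately.
  f(x) = sinh(x)   ⇒   f'(x) = cosh(x)
  g(x) = tan(x)   ⇒   g'(x) = tan(x)^2 + 1
  lim(x→0) f'(x)/g'(x) = lim(x→0) (cosh(x))/(tan(x)^2 + 1)
  = 1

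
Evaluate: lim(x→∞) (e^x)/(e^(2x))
This is an ∞/∞ indeterminate form.

Apply L'Hôpital's rule: differentiate numerator and denominator separately.
  f(x) = e^(x)   ⇒   f'(x) = e^(x)
  g(x) = e^(2·x)   ⇒   g'(x) = 2·e^(2·x)
  lim(x→∞) f'(x)/g'(x) = lim(x→∞) (e^(x))/(2·e^(2·x))
  = 0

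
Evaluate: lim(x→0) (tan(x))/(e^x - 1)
This is a 0/0 indeterminate form.

Apply L'Hôpital's rule: differentiate numerator and denominator separately.
  f(x) = tan(x)   ⇒   f'(x) = tan(x)^2 + 1
  g(x) = e^(x) - 1   ⇒   g'(x) = e^(x)
  lim(x→0) f'(x)/g'(x) = lim(x→0) (tan(x)^2 + 1)/(e^(x))
  = 1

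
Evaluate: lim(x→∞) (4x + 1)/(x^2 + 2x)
This is an ∞/∞ indeterminate form.

Apply L'Hôpital's rule: differentiate numerator and denominator separately.
  f(x) = 4·x + 1   ⇒   f'(x) = 4
  g(x) = x^2 + 2·x   ⇒   g'(x) = 2·x + 2
  lim(x→∞) f'(x)/g'(x) = lim(x→∞) (4)/(2·x + 2)
  = 0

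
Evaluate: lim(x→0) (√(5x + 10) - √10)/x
This is a standard limit.

Factor or rationalize the expression:
  lim(x→0) (√(5x + 10) - √10)/x = sqrt(10)/4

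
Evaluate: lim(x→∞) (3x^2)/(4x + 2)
This is an ∞/∞ indeterminate form.

Apply L'Hôpital's rule: differentiate numerator and denominator separately.
  f(x) = 3·x^2   ⇒   f'(x) = 6·x
  g(x) = 4·x + 2   ⇒   g'(x) = 4
  lim(x→∞) f'(x)/g'(x) = lim(x→∞) (6·x)/(4)
  = ∞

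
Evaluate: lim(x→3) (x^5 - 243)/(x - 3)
This is a standard limit.

Factor or rationalize the expression:
  lim(x→3) (x^5 - 243)/(x - 3) = 405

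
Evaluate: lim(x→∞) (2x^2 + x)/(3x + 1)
This is an ∞/∞ indeterminate form.

Apply L'Hôpital's rule: differentiate numerator and denominator separately.
  f(x) = 2·x^2 + x   ⇒   f'(x) = 4·x + 1
  g(x) = 3·x + 1   ⇒   g'(x) = 3
  lim(x→∞) f'(x)/g'(x) = lim(x→∞) (4·x + 1)/(3)
  = ∞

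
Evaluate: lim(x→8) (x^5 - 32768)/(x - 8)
This is a standard limit.

Factor or rationalize the expression:
  lim(x→8) (x^5 - 32768)/(x - 8) = 20480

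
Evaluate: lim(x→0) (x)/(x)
This is a 0/0 indeterminate form.

Apply L'Hôpital's rule: differentiate numerator and denominator separately.
  f(x) = x   ⇒   f'(x) = 1
  g(x) = x   ⇒   g'(x) = 1
  lim(x→0) f'(x)/g'(x) = lim(x→0) (1)/(1)
  = 1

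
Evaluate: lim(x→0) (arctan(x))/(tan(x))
This is a 0/0 indeterminate form.

Apply L'Hôpital's rule: differentiate numerator and denominator separately.
  f(x) = atan(x)   ⇒   f'(x) = 1/(x^2 + 1)
  g(x) = tan(x)   ⇒   g'(x) = tan(x)^2 + 1
  lim(x→0) f'(x)/g'(x) = lim(x→0) (1/(x^2 + 1))/(tan(x)^2 + 1)
  = 1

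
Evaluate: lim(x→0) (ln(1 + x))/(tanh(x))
This is a 0/0 indeterminate form.

Apply L'Hôpital's rule: differentiate numerator and denominator separately.
  f(x) = ln(x + 1)   ⇒   f'(x) = 1/(x + 1)
  g(x) = tanh(x)   ⇒   g'(x) = 1 - tanh(x)^2
  lim(x→0) f'(x)/g'(x) = lim(x→0) (1/(x + 1))/(1 - tanh(x)^2)
  = 1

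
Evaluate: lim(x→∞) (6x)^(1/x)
This is an exponential indeterminate form.

For exponential indeterminate forms, take the natural log:
  Let L = lim(x→∞) (6x)^(1/x)
  Then ln(L) = lim(x→∞) [exponent × ln(base)]
  Evaluate using L'Hôpital or standard limits, then exponentiate.
  L = 1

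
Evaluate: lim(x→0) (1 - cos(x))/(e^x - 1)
This is a 0/0 indeterminate form.

Apply L'Hôpital's rule: differentiate numerator and denominator separately.
  f(x) = 1 - cos(x)   ⇒   f'(x) = sin(x)
  g(x) = e^(x) - 1   ⇒   g'(x) = e^(x)
  lim(x→0) f'(x)/g'(x) = lim(x→0) (sin(x))/(e^(x))
  = 0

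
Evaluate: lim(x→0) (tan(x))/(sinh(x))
This is a 0/0 indeterminate form.

Apply L'Hôpital's rule: differentiate numerator and denominator separately.
  f(x) = tan(x)   ⇒   f'(x) = tan(x)^2 + 1
  g(x) = sinh(x)   ⇒   g'(x) = cosh(x)
  lim(x→0) f'(x)/g'(x) = lim(x→0) (tan(x)^2 + 1)/(cosh(x))
  = 1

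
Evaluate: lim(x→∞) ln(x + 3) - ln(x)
This is an ∞-∞ indeterminate form.

Combine fractions or rationalize to convert ∞-∞ to 0/0 form:
  lim(x→∞) ln(x + 3) - ln(x) = 0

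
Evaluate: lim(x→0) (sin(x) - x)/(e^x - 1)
This is a 0/0 indeterminate form.

Apply L'Hôpital's rule: differentiate numerator and denominator separately.
  f(x) = -x + sin(x)   ⇒   f'(x) = cos(x) - 1
  g(x) = e^(x) - 1   ⇒   g'(x) = e^(x)
  lim(x→0) f'(x)/g'(x) = lim(x→0) (cos(x) - 1)/(e^(x))
  = 0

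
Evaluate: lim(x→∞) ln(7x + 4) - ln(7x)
This is an ∞-∞ indeterminate form.

Combine fractions or rationalize to convert ∞-∞ to 0/0 form:
  lim(x→∞) ln(7x + 4) - ln(7x) = 0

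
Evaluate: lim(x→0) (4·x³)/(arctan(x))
This is a 0/0 indeterminate form.

Apply L'Hôpital's rule: differentiate numerator and denominator separately.
  f(x) = 4·x^3   ⇒   f'(x) = 12·x^2
  g(x) = atan(x)   ⇒   g'(x) = 1/(x^2 + 1)
  lim(x→0) f'(x)/g'(x) = lim(x→0) (12·x^2)/(1/(x^2 + 1))
  = 0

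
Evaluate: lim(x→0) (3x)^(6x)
This is an exponential indeterminate form.

For exponential indeterminate forms, take the natural log:
  Let L = lim(x→0) (3x)^(6x)
  Then ln(L) = lim(x→0) [exponent × ln(base)]
  Evaluate using L'Hôpital or standard limits, then exponentiate.
  L = 1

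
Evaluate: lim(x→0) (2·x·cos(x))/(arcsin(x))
This is a 0/0 indeterminate form.

Apply L'Hôpital's rule: differentiate numerator and denominator separately.
  f(x) = 2·x·cos(x)   ⇒   f'(x) = -2·x·sin(x) + 2·cos(x)
  g(x) = asin(x)   ⇒   g'(x) = 1/sqrt(1 - x^2)
  lim(x→0) f'(x)/g'(x) = lim(x→0) (-2·x·sin(x) + 2·cos(x))/(1/sqrt(1 - x^2))
  = 2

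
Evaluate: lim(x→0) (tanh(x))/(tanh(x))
This is a 0/0 indeterminate form.

Apply L'Hôpital's rule: differentiate numerator and denominator separately.
  f(x) = tanh(x)   ⇒   f'(x) = 1 - tanh(x)^2
  g(x) = tanh(x)   ⇒   g'(x) = 1 - tanh(x)^2
  lim(x→0) f'(x)/g'(x) = lim(x→0) (1 - tanh(x)^2)/(1 - tanh(x)^2)
  = 1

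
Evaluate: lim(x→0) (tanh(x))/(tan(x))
This is a 0/0 indeterminate form.

Apply L'Hôpital's rule: differentiate numerator and denominator separately.
  f(x) = tanh(x)   ⇒   f'(x) = 1 - tanh(x)^2
  g(x) = tan(x)   ⇒   g'(x) = tan(x)^2 + 1
  lim(x→0) f'(x)/g'(x) = lim(x→0) (1 - tanh(x)^2)/(tan(x)^2 + 1)
  = 1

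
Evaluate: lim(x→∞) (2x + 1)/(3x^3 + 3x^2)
This is an ∞/∞ indeterminate form.

Apply L'Hôpital's rule: differentiate numerator and denominator separately.
  f(x) = 2·x + 1   ⇒   f'(x) = 2
  g(x) = 3·x^3 + 3·x^2   ⇒   g'(x) = 9·x^2 + 6·x
  lim(x→∞) f'(x)/g'(x) = lim(x→∞) (2)/(9·x^2 + 6·x)
  = 0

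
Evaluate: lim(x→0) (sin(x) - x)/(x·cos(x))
This is a 0/0 indeterminate form.

Apply L'Hôpital's rule: differentiate numerator and denominator separately.
  f(x) = -x + sin(x)   ⇒   f'(x) = cos(x) - 1
  g(x) = x·cos(x)   ⇒   g'(x) = -x·sin(x) + cos(x)
  lim(x→0) f'(x)/g'(x) = lim(x→0) (cos(x) - 1)/(-x·sin(x) + cos(x))
  = 0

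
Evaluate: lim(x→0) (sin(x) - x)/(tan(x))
This is a 0/0 indeterminate form.

Apply L'Hôpital's rule: differentiate numerator and denominator separately.
  f(x) = -x + sin(x)   ⇒   f'(x) = cos(x) - 1
  g(x) = tan(x)   ⇒   g'(x) = tan(x)^2 + 1
  lim(x→0) f'(x)/g'(x) = lim(x→0) (cos(x) - 1)/(tan(x)^2 + 1)
  = 0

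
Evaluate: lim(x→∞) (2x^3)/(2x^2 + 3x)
This is an ∞/∞ indeterminate form.

Apply L'Hôpital's rule: differentiate numerator and denominator separately.
  f(x) = 2·x^3   ⇒   f'(x) = 6·x^2
  g(x) = 2·x^2 + 3·x   ⇒   g'(x) = 4·x + 3
  lim(x→∞) f'(x)/g'(x) = lim(x→∞) (6·x^2)/(4·x + 3)
  = ∞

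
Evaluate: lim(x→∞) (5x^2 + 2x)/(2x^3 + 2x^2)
This is an ∞/∞ indeterminate form.

Apply L'Hôpital's rule: differentiate numerator and denominator separately.
  f(x) = 5·x^2 + 2·x   ⇒   f'(x) = 10·x + 2
  g(x) = 2·x^3 + 2·x^2   ⇒   g'(x) = 6·x^2 + 4·x
  lim(x→∞) f'(x)/g'(x) = lim(x→∞) (10·x + 2)/(6·x^2 + 4·x)
  = 0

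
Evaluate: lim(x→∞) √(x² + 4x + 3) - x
This is an ∞-∞ indeterminate form.

Combine fractions or rationalize to convert ∞-∞ to 0/0 form:
  lim(x→∞) √(x² + 4x + 3) - x = 2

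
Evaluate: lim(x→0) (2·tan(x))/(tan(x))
This is a 0/0 indeterminate form.

Apply L'Hôpital's rule: differentiate numerator and denominator separately.
  f(x) = 2·tan(x)   ⇒   f'(x) = 2·tan(x)^2 + 2
  g(x) = tan(x)   ⇒   g'(x) = tan(x)^2 + 1
  lim(x→0) f'(x)/g'(x) = lim(x→0) (2·tan(x)^2 + 2)/(tan(x)^2 + 1)
  = 2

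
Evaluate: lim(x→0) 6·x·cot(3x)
This is a 0·∞ indeterminate form.

Rewrite 0·∞ as a quotient (0/0 or ∞/∞ form), then apply L'Hôpital's rule:
  lim(x→0) 6·x·cot(3x) = 2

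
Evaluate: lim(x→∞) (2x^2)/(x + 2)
This is an ∞/∞ indeterminate form.

Apply L'Hôpital's rule: differentiate numerator and denominator separately.
  f(x) = 2·x^2   ⇒   f'(x) = 4·x
  g(x) = x + 2   ⇒   g'(x) = 1
  lim(x→∞) f'(x)/g'(x) = lim(x→∞) (4·x)/(1)
  = ∞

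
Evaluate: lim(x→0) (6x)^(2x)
This is an exponential indeterminate form.

For exponential indeterminate forms, take the natural log:
  Let L = lim(x→0) (6x)^(2x)
  Then ln(L) = lim(x→0) [exponent × ln(base)]
  Evaluate using L'Hôpital or standard limits, then exponentiate.
  L = 1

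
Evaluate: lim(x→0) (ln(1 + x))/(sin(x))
This is a 0/0 indeterminate form.

Apply L'Hôpital's rule: differentiate numerator and denominator separately.
  f(x) = ln(x + 1)   ⇒   f'(x) = 1/(x + 1)
  g(x) = sin(x)   ⇒   g'(x) = cos(x)
  lim(x→0) f'(x)/g'(x) = lim(x→0) (1/(x + 1))/(cos(x))
  = 1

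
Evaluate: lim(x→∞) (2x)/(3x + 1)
This is an ∞/∞ indeterminate form.

Apply L'Hôpital's rule: differentiate numerator and denominator separately.
  f(x) = 2·x   ⇒   f'(x) = 2
  g(x) = 3·x + 1   ⇒   g'(x) = 3
  lim(x→∞) f'(x)/g'(x) = lim(x→∞) (2)/(3)
  = 2/3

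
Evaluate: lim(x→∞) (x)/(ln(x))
This is an ∞/∞ indeterminate form.

Apply L'Hôpital's rule: differentiate numerator and denominator separately.
  f(x) = x   ⇒   f'(x) = 1
  g(x) = ln(x)   ⇒   g'(x) = 1/x
  lim(x→∞) f'(x)/g'(x) = lim(x→∞) (1)/(1/x)
  = ∞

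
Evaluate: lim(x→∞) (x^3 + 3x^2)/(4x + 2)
This is an ∞/∞ indeterminate form.

Apply L'Hôpital's rule: differentiate numerator and denominator separately.
  f(x) = x^3 + 3·x^2   ⇒   f'(x) = 3·x^2 + 6·x
  g(x) = 4·x + 2   ⇒   g'(x) = 4
  lim(x→∞) f'(x)/g'(x) = lim(x→∞) (3·x^2 + 6·x)/(4)
  = ∞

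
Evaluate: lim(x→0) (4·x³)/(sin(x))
This is a 0/0 indeterminate form.

Apply L'Hôpital's rule: differentiate numerator and denominator separately.
  f(x) = 4·x^3   ⇒   f'(x) = 12·x^2
  g(x) = sin(x)   ⇒   g'(x) = cos(x)
  lim(x→0) f'(x)/g'(x) = lim(x→0) (12·x^2)/(cos(x))
  = 0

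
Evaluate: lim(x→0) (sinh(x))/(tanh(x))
This is a 0/0 indeterminate form.

Apply L'Hôpital's rule: differentiate numerator and denominator separately.
  f(x) = sinh(x)   ⇒   f'(x) = cosh(x)
  g(x) = tanh(x)   ⇒   g'(x) = 1 - tanh(x)^2
  lim(x→0) f'(x)/g'(x) = lim(x→0) (cosh(x))/(1 - tanh(x)^2)
  = 1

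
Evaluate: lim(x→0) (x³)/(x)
This is a 0/0 indeterminate form.

Apply L'Hôpital's rule: differentiate numerator and denominator separately.
  f(x) = x^3   ⇒   f'(x) = 3·x^2
  g(x) = x   ⇒   g'(x) = 1
  lim(x→0) f'(x)/g'(x) = lim(x→0) (3·x^2)/(1)
  = 0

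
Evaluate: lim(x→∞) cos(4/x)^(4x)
This is an exponential indeterminate form.

For exponential indeterminate forms, take the natural log:
  Let L = lim(x→∞) cos(4/x)^(4x)
  Then ln(L) = lim(x→∞) [exponent × ln(base)]
  Evaluate using L'Hôpital or standard limits, then exponentiate.
  L = 1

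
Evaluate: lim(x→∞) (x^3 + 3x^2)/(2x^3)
This is an ∞/∞ indeterminate form.

Apply L'Hôpital's rule: differentiate numerator and denominator separately.
  f(x) = x^3 + 3·x^2   ⇒   f'(x) = 3·x^2 + 6·x
  g(x) = 2·x^3   ⇒   g'(x) = 6·x^2
  lim(x→∞) f'(x)/g'(x) = lim(x→∞) (3·x^2 + 6·x)/(6·x^2)
  = 1/2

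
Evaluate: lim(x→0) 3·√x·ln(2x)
This is a 0·∞ indeterminate form.

Rewrite 0·∞ as a quotient (0/0 or ∞/∞ form), then apply L'Hôpital's rule:
  lim(x→0) 3·√x·ln(2x) = 0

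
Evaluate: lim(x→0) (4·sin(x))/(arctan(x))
This is a 0/0 indeterminate form.

Apply L'Hôpital's rule: differentiate numerator and denominator separately.
  f(x) = 4·sin(x)   ⇒   f'(x) = 4·cos(x)
  g(x) = atan(x)   ⇒   g'(x) = 1/(x^2 + 1)
  lim(x→0) f'(x)/g'(x) = lim(x→0) (4·cos(x))/(1/(x^2 + 1))
  = 4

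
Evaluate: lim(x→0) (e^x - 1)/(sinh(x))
This is a 0/0 indeterminate form.

Apply L'Hôpital's rule: differentiate numerator and denominator separately.
  f(x) = e^(x) - 1   ⇒   f'(x) = e^(x)
  g(x) = sinh(x)   ⇒   g'(x) = cosh(x)
  lim(x→0) f'(x)/g'(x) = lim(x→0) (e^(x))/(cosh(x))
  = 1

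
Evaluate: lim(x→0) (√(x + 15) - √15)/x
This is a standard limit.

Factor or rationalize the expression:
  lim(x→0) (√(x + 15) - √15)/x = sqrt(15)/30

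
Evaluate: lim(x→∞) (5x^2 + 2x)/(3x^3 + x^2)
This is an ∞/∞ indeterminate form.

Apply L'Hôpital's rule: differentiate numerator and denominator separately.
  f(x) = 5·x^2 + 2·x   ⇒   f'(x) = 10·x + 2
  g(x) = 3·x^3 + x^2   ⇒   g'(x) = 9·x^2 + 2·x
  lim(x→∞) f'(x)/g'(x) = lim(x→∞) (10·x + 2)/(9·x^2 + 2·x)
  = 0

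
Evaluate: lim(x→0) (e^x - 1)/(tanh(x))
This is a 0/0 indeterminate form.

Apply L'Hôpital's rule: differentiate numerator and denominator separately.
  f(x) = e^(x) - 1   ⇒   f'(x) = e^(x)
  g(x) = tanh(x)   ⇒   g'(x) = 1 - tanh(x)^2
  lim(x→0) f'(x)/g'(x) = lim(x→0) (e^(x))/(1 - tanh(x)^2)
  = 1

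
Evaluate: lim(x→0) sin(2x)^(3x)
This is an exponential indeterminate form.

For exponential indeterminate forms, take the natural log:
  Let L = lim(x→0) sin(2x)^(3x)
  Then ln(L) = lim(x→0) [exponent × ln(base)]
  Evaluate using L'Hôpital or standard limits, then exponentiate.
  L = 1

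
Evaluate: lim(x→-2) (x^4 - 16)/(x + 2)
This is a standard limit.

Factor or rationalize the expression:
  lim(x→-2) (x^4 - 16)/(x + 2) = -32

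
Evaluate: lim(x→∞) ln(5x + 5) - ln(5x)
This is an ∞-∞ indeterminate form.

Combine fractions or rationalize to convert ∞-∞ to 0/0 form:
  lim(x→∞) ln(5x + 5) - ln(5x) = 0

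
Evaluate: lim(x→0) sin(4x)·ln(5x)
This is a 0·∞ indeterminate form.

Rewrite 0·∞ as a quotient (0/0 or ∞/∞ form), then apply L'Hôpital's rule:
  lim(x→0) sin(4x)·ln(5x) = 0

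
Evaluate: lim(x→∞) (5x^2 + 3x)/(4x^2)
This is an ∞/∞ indeterminate form.

Apply L'Hôpital's rule: differentiate numerator and denominator separately.
  f(x) = 5·x^2 + 3·x   ⇒   f'(x) = 10·x + 3
  g(x) = 4·x^2   ⇒   g'(x) = 8·x
  lim(x→∞) f'(x)/g'(x) = lim(x→∞) (10·x + 3)/(8·x)
  = 5/4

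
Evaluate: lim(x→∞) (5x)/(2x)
This is an ∞/∞ indeterminate form.

Apply L'Hôpital's rule: differentiate numerator and denominator separately.
  f(x) = 5·x   ⇒   f'(x) = 5
  g(x) = 2·x   ⇒   g'(x) = 2
  lim(x→∞) f'(x)/g'(x) = lim(x→∞) (5)/(2)
  = 5/2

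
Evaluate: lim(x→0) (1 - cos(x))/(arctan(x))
This is a 0/0 indeterminate form.

Apply L'Hôpital's rule: differentiate numerator and denominator separately.
  f(x) = 1 - cos(x)   ⇒   f'(x) = sin(x)
  g(x) = atan(x)   ⇒   g'(x) = 1/(x^2 + 1)
  lim(x→0) f'(x)/g'(x) = lim(x→0) (sin(x))/(1/(x^2 + 1))
  = 0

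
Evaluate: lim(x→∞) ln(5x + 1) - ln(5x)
This is an ∞-∞ indeterminate form.

Combine fractions or rationalize to convert ∞-∞ to 0/0 form:
  lim(x→∞) ln(5x + 1) - ln(5x) = 0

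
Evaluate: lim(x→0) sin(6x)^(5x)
This is an exponential indeterminate form.

For exponential indeterminate forms, take the natural log:
  Let L = lim(x→0) sin(6x)^(5x)
  Then ln(L) = lim(x→0) [exponent × ln(base)]
  Evaluate using L'Hôpital or standard limits, then exponentiate.
  L = 1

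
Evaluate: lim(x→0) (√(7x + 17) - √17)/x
This is a standard limit.

Factor or rationalize the expression:
  lim(x→0) (√(7x + 17) - √17)/x = 7·sqrt(17)/34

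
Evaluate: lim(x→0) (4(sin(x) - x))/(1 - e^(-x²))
This is a 0/0 indeterminate form.

Apply L'Hôpital's rule: differentiate numerator and denominator separately.
  f(x) = -4·x + 4·sin(x)   ⇒   f'(x) = 4·cos(x) - 4
  g(x) = 1 - e^(-x^2)   ⇒   g'(x) = 2·x·e^(-x^2)
  lim(x→0) f'(x)/g'(x) = lim(x→0) (4·cos(x) - 4)/(2·x·e^(-x^2))
  = 0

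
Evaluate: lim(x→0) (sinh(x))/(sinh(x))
This is a 0/0 indeterminate form.

Apply L'Hôpital's rule: differentiate numerator and denominator separately.
  f(x) = sinh(x)   ⇒   f'(x) = cosh(x)
  g(x) = sinh(x)   ⇒   g'(x) = cosh(x)
  lim(x→0) f'(x)/g'(x) = lim(x→0) (cosh(x))/(cosh(x))
  = 1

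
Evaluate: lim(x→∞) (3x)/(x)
This is an ∞/∞ indeterminate form.

Apply L'Hôpital's rule: differentiate numerator and denominator separately.
  f(x) = 3·x   ⇒   f'(x) = 3
  g(x) = x   ⇒   g'(x) = 1
  lim(x→∞) f'(x)/g'(x) = lim(x→∞) (3)/(1)
  = 3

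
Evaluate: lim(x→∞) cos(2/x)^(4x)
This is an exponential indeterminate form.

For exponential indeterminate forms, take the natural log:
  Let L = lim(x→∞) cos(2/x)^(4x)
  Then ln(L) = lim(x→∞) [exponent × ln(base)]
  Evaluate using L'Hôpital or standard limits, then exponentiate.
  L = 1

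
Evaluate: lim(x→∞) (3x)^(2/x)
This is an exponential indeterminate form.

For exponential indeterminate forms, take the natural log:
  Let L = lim(x→∞) (3x)^(2/x)
  Then ln(L) = lim(x→∞) [exponent × ln(base)]
  Evaluate using L'Hôpital or standard limits, then exponentiate.
  L = 1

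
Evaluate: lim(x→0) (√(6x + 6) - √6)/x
This is a standard limit.

Factor or rationalize the expression:
  lim(x→0) (√(6x + 6) - √6)/x = sqrt(6)/2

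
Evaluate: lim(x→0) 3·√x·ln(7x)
This is a 0·∞ indeterminate form.

Rewrite 0·∞ as a quotient (0/0 or ∞/∞ form), then apply L'Hôpital's rule:
  lim(x→0) 3·√x·ln(7x) = 0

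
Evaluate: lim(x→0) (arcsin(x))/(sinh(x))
This is a 0/0 indeterminate form.

Apply L'Hôpital's rule: differentiate numerator and denominator separately.
  f(x) = asin(x)   ⇒   f'(x) = 1/sqrt(1 - x^2)
  g(x) = sinh(x)   ⇒   g'(x) = cosh(x)
  lim(x→0) f'(x)/g'(x) = lim(x→0) (1/sqrt(1 - x^2))/(cosh(x))
  = 1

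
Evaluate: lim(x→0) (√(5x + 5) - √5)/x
This is a standard limit.

Factor or rationalize the expression:
  lim(x→0) (√(5x + 5) - √5)/x = sqrt(5)/2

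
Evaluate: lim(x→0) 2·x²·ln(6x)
This is a 0·∞ indeterminate form.

Rewrite 0·∞ as a quotient (0/0 or ∞/∞ form), then apply L'Hôpital's rule:
  lim(x→0) 2·x²·ln(6x) = 0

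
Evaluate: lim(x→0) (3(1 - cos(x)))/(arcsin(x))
This is a 0/0 indeterminate form.

Apply L'Hôpital's rule: differentiate numerator and denominator separately.
  f(x) = 3 - 3·cos(x)   ⇒   f'(x) = 3·sin(x)
  g(x) = asin(x)   ⇒   g'(x) = 1/sqrt(1 - x^2)
  lim(x→0) f'(x)/g'(x) = lim(x→0) (3·sin(x))/(1/sqrt(1 - x^2))
  = 0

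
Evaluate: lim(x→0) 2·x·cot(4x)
This is a 0·∞ indeterminate form.

Rewrite 0·∞ as a quotient (0/0 or ∞/∞ form), then apply L'Hôpital's rule:
  lim(x→0) 2·x·cot(4x) = 1/2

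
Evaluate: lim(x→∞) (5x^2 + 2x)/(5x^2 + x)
This is an ∞/∞ indeterminate form.

Apply L'Hôpital's rule: differentiate numerator and denominator separately.
  f(x) = 5·x^2 + 2·x   ⇒   f'(x) = 10·x + 2
  g(x) = 5·x^2 + x   ⇒   g'(x) = 10·x + 1
  lim(x→∞) f'(x)/g'(x) = lim(x→∞) (10·x + 2)/(10·x + 1)
  = 1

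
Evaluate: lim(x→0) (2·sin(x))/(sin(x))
This is a 0/0 indeterminate form.

Apply L'Hôpital's rule: differentiate numerator and denominator separately.
  f(x) = 2·sin(x)   ⇒   f'(x) = 2·cos(x)
  g(x) = sin(x)   ⇒   g'(x) = cos(x)
  lim(x→0) f'(x)/g'(x) = lim(x→0) (2·cos(x))/(cos(x))
  = 2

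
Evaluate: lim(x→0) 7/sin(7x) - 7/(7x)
This is an ∞-∞ indeterminate form.

Combine fractions or rationalize to convert ∞-∞ to 0/0 form:
  lim(x→0) 7/sin(7x) - 7/(7x) = 0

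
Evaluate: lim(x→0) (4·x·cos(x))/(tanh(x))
This is a 0/0 indeterminate form.

Apply L'Hôpital's rule: differentiate numerator and denominator separately.
  f(x) = 4·x·cos(x)   ⇒   f'(x) = -4·x·sin(x) + 4·cos(x)
  g(x) = tanh(x)   ⇒   g'(x) = 1 - tanh(x)^2
  lim(x→0) f'(x)/g'(x) = lim(x→0) (-4·x·sin(x) + 4·cos(x))/(1 - tanh(x)^2)
  = 4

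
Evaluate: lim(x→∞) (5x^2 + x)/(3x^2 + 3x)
This is an ∞/∞ indeterminate form.

Apply L'Hôpital's rule: differentiate numerator and denominator separately.
  f(x) = 5·x^2 + x   ⇒   f'(x) = 10·x + 1
  g(x) = 3·x^2 + 3·x   ⇒   g'(x) = 6·x + 3
  lim(x→∞) f'(x)/g'(x) = lim(x→∞) (10·x + 1)/(6·x + 3)
  = 5/3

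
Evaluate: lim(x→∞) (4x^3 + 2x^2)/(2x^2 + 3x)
This is an ∞/∞ indeterminate form.

Apply L'Hôpital's rule: differentiate numerator and denominator separately.
  f(x) = 4·x^3 + 2·x^2   ⇒   f'(x) = 12·x^2 + 4·x
  g(x) = 2·x^2 + 3·x   ⇒   g'(x) = 4·x + 3
  lim(x→∞) f'(x)/g'(x) = lim(x→∞) (12·x^2 + 4·x)/(4·x + 3)
  = ∞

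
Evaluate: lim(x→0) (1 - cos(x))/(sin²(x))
This is a 0/0 indeterminate form.

Apply L'Hôpital's rule: differentiate numerator and denominator separately.
  f(x) = 1 - cos(x)   ⇒   f'(x) = sin(x)
  g(x) = sin(x)^2   ⇒   g'(x) = 2·sin(x)·cos(x)
  lim(x→0) f'(x)/g'(x) = lim(x→0) (sin(x))/(2·sin(x)·cos(x))
  = 1/2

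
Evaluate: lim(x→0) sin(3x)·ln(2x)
This is a 0·∞ indeterminate form.

Rewrite 0·∞ as a quotient (0/0 or ∞/∞ form), then apply L'Hôpital's rule:
  lim(x→0) sin(3x)·ln(2x) = 0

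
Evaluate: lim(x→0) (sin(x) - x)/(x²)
This is a 0/0 indeterminate form.

Apply L'Hôpital's rule: differentiate numerator and denominator separately.
  f(x) = -x + sin(x)   ⇒   f'(x) = cos(x) - 1
  g(x) = x^2   ⇒   g'(x) = 2·x
  lim(x→0) f'(x)/g'(x) = lim(x→0) (cos(x) - 1)/(2·x)
  = 0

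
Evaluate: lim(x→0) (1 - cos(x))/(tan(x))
This is a 0/0 indeterminate form.

Apply L'Hôpital's rule: differentiate numerator and denominator separately.
  f(x) = 1 - cos(x)   ⇒   f'(x) = sin(x)
  g(x) = tan(x)   ⇒   g'(x) = tan(x)^2 + 1
  lim(x→0) f'(x)/g'(x) = lim(x→0) (sin(x))/(tan(x)^2 + 1)
  = 0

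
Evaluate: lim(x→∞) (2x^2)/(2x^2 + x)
This is an ∞/∞ indeterminate form.

Apply L'Hôpital's rule: differentiate numerator and denominator separately.
  f(x) = 2·x^2   ⇒   f'(x) = 4·x
  g(x) = 2·x^2 + x   ⇒   g'(x) = 4·x + 1
  lim(x→∞) f'(x)/g'(x) = lim(x→∞) (4·x)/(4·x + 1)
  = 1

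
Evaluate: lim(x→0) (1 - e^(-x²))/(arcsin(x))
This is a 0/0 indeterminate form.

Apply L'Hôpital's rule: differentiate numerator and denominator separately.
  f(x) = 1 - e^(-x^2)   ⇒   f'(x) = 2·x·e^(-x^2)
  g(x) = asin(x)   ⇒   g'(x) = 1/sqrt(1 - x^2)
  lim(x→0) f'(x)/g'(x) = lim(x→0) (2·x·e^(-x^2))/(1/sqrt(1 - x^2))
  = 0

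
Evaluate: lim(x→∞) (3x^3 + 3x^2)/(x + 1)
This is an ∞/∞ indeterminate form.

Apply L'Hôpital's rule: differentiate numerator and denominator separately.
  f(x) = 3·x^3 + 3·x^2   ⇒   f'(x) = 9·x^2 + 6·x
  g(x) = x + 1   ⇒   g'(x) = 1
  lim(x→∞) f'(x)/g'(x) = lim(x→∞) (9·x^2 + 6·x)/(1)
  = ∞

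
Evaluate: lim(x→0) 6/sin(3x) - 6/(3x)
This is an ∞-∞ indeterminate form.

Combine fractions or rationalize to convert ∞-∞ to 0/0 form:
  lim(x→0) 6/sin(3x) - 6/(3x) = 0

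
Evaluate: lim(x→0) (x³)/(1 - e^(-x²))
This is a 0/0 indeterminate form.

Apply L'Hôpital's rule: differentiate numerator and denominator separately.
  f(x) = x^3   ⇒   f'(x) = 3·x^2
  g(x) = 1 - e^(-x^2)   ⇒   g'(x) = 2·x·e^(-x^2)
  lim(x→0) f'(x)/g'(x) = lim(x→0) (3·x^2)/(2·x·e^(-x^2))
  = 0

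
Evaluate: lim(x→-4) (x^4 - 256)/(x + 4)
This is a standard limit.

Factor or rationalize the expression:
  lim(x→-4) (x^4 - 256)/(x + 4) = -256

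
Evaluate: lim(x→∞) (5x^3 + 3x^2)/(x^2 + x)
This is an ∞/∞ indeterminate form.

Apply L'Hôpital's rule: differentiate numerator and denominator separately.
  f(x) = 5·x^3 + 3·x^2   ⇒   f'(x) = 15·x^2 + 6·x
  g(x) = x^2 + x   ⇒   g'(x) = 2·x + 1
  lim(x→∞) f'(x)/g'(x) = lim(x→∞) (15·x^2 + 6·x)/(2·x + 1)
  = ∞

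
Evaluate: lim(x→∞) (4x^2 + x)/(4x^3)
This is an ∞/∞ indeterminate form.

Apply L'Hôpital's rule: differentiate numerator and denominator separately.
  f(x) = 4·x^2 + x   ⇒   f'(x) = 8·x + 1
  g(x) = 4·x^3   ⇒   g'(x) = 12·x^2
  lim(x→∞) f'(x)/g'(x) = lim(x→∞) (8·x + 1)/(12·x^2)
  = 0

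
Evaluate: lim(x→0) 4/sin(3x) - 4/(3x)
This is an ∞-∞ indeterminate form.

Combine fractions or rationalize to convert ∞-∞ to 0/0 form:
  lim(x→0) 4/sin(3x) - 4/(3x) = 0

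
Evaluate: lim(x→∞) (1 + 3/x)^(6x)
This is an exponential indeterminate form.

For exponential indeterminate forms, take the natural log:
  Let L = lim(x→∞) (1 + 3/x)^(6x)
  Then ln(L) = lim(x→∞) [exponent × ln(base)]
  Evaluate using L'Hôpital or standard limits, then exponentiate.
  L = e^(18)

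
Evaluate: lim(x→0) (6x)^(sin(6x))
This is an exponential indeterminate form.

For exponential indeterminate forms, take the natural log:
  Let L = lim(x→0) (6x)^(sin(6x))
  Then ln(L) = lim(x→0) [exponent × ln(base)]
  Evaluate using L'Hôpital or standard limits, then exponentiate.
  L = 1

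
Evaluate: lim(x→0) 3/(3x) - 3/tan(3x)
This is an ∞-∞ indeterminate form.

Combine fractions or rationalize to convert ∞-∞ to 0/0 form:
  lim(x→0) 3/(3x) - 3/tan(3x) = 0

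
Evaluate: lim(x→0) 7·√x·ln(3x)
This is a 0·∞ indeterminate form.

Rewrite 0·∞ as a quotient (0/0 or ∞/∞ form), then apply L'Hôpital's rule:
  lim(x→0) 7·√x·ln(3x) = 0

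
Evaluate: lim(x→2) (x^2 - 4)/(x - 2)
This is a standard limit.

Factor or rationalize the expression:
  lim(x→2) (x^2 - 4)/(x - 2) = 4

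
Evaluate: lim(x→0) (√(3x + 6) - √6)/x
This is a standard limit.

Factor or rationalize the expression:
  lim(x→0) (√(3x + 6) - √6)/x = sqrt(6)/4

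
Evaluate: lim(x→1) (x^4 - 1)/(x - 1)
This is a standard limit.

Factor or rationalize the expression:
  lim(x→1) (x^4 - 1)/(x - 1) = 4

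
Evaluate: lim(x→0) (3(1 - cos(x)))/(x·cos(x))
This is a 0/0 indeterminate form.

Apply L'Hôpital's rule: differentiate numerator and denominator separately.
  f(x) = 3 - 3·cos(x)   ⇒   f'(x) = 3·sin(x)
  g(x) = x·cos(x)   ⇒   g'(x) = -x·sin(x) + cos(x)
  lim(x→0) f'(x)/g'(x) = lim(x→0) (3·sin(x))/(-x·sin(x) + cos(x))
  = 0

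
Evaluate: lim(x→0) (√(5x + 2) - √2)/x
This is a standard limit.

Factor or rationalize the expression:
  lim(x→0) (√(5x + 2) - √2)/x = 5·sqrt(2)/4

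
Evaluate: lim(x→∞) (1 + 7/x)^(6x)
This is an exponential indeterminate form.

For exponential indeterminate forms, take the natural log:
  Let L = lim(x→∞) (1 + 7/x)^(6x)
  Then ln(L) = lim(x→∞) [exponent × ln(base)]
  Evaluate using L'Hôpital or standard limits, then exponentiate.
  L = e^(42)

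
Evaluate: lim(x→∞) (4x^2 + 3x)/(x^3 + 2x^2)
This is an ∞/∞ indeterminate form.

Apply L'Hôpital's rule: differentiate numerator and denominator separately.
  f(x) = 4·x^2 + 3·x   ⇒   f'(x) = 8·x + 3
  g(x) = x^3 + 2·x^2   ⇒   g'(x) = 3·x^2 + 4·x
  lim(x→∞) f'(x)/g'(x) = lim(x→∞) (8·x + 3)/(3·x^2 + 4·x)
  = 0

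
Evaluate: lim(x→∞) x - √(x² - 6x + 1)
This is an ∞-∞ indeterminate form.

Combine fractions or rationalize to convert ∞-∞ to 0/0 form:
  lim(x→∞) x - √(x² - 6x + 1) = 3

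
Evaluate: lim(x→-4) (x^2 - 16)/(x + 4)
This is a standard limit.

Factor or rationalize the expression:
  lim(x→-4) (x^2 - 16)/(x + 4) = -8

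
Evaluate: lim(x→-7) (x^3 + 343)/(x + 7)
This is a standard limit.

Factor or rationalize the expression:
  lim(x→-7) (x^3 + 343)/(x + 7) = 147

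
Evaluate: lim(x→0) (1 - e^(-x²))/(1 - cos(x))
This is a 0/0 indeterminate form.

Apply L'Hôpital's rule: differentiate numerator and denominator separately.
  f(x) = 1 - e^(-x^2)   ⇒   f'(x) = 2·x·e^(-x^2)
  g(x) = 1 - cos(x)   ⇒   g'(x) = sin(x)
  lim(x→0) f'(x)/g'(x) = lim(x→0) (2·x·e^(-x^2))/(sin(x))
  = 2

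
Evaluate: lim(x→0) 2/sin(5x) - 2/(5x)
This is an ∞-∞ indeterminate form.

Combine fractions or rationalize to convert ∞-∞ to 0/0 form:
  lim(x→0) 2/sin(5x) - 2/(5x) = 0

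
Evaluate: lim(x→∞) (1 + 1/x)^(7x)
This is an exponential indeterminate form.

For exponential indeterminate forms, take the natural log:
  Let L = lim(x→∞) (1 + 1/x)^(7x)
  Then ln(L) = lim(x→∞) [exponent × ln(base)]
  Evaluate using L'Hôpital or standard limits, then exponentiate.
  L = e^(7)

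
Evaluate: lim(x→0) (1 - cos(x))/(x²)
This is a 0/0 indeterminate form.

Apply L'Hôpital's rule: differentiate numerator and denominator separately.
  f(x) = 1 - cos(x)   ⇒   f'(x) = sin(x)
  g(x) = x^2   ⇒   g'(x) = 2·x
  lim(x→0) f'(x)/g'(x) = lim(x→0) (sin(x))/(2·x)
  = 1/2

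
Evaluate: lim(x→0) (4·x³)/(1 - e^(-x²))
This is a 0/0 indeterminate form.

Apply L'Hôpital's rule: differentiate numerator and denominator separately.
  f(x) = 4·x^3   ⇒   f'(x) = 12·x^2
  g(x) = 1 - e^(-x^2)   ⇒   g'(x) = 2·x·e^(-x^2)
  lim(x→0) f'(x)/g'(x) = lim(x→0) (12·x^2)/(2·x·e^(-x^2))
  = 0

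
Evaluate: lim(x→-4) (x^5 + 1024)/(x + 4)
This is a standard limit.

Factor or rationalize the expression:
  lim(x→-4) (x^5 + 1024)/(x + 4) = 1280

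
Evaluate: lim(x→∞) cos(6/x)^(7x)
This is an exponential indeterminate form.

For exponential indeterminate forms, take the natural log:
  Let L = lim(x→∞) cos(6/x)^(7x)
  Then ln(L) = lim(x→∞) [exponent × ln(base)]
  Evaluate using L'Hôpital or standard limits, then exponentiate.
  L = 1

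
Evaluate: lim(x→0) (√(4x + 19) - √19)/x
This is a standard limit.

Factor or rationalize the expression:
  lim(x→0) (√(4x + 19) - √19)/x = 2·sqrt(19)/19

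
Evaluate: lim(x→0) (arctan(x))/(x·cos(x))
This is a 0/0 indeterminate form.

Apply L'Hôpital's rule: differentiate numerator and denominator separately.
  f(x) = atan(x)   ⇒   f'(x) = 1/(x^2 + 1)
  g(x) = x·cos(x)   ⇒   g'(x) = -x·sin(x) + cos(x)
  lim(x→0) f'(x)/g'(x) = lim(x→0) (1/(x^2 + 1))/(-x·sin(x) + cos(x))
  = 1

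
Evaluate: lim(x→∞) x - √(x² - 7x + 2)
This is an ∞-∞ indeterminate form.

Combine fractions or rationalize to convert ∞-∞ to 0/0 form:
  lim(x→∞) x - √(x² - 7x + 2) = 7/2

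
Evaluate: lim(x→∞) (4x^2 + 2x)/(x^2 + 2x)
This is an ∞/∞ indeterminate form.

Apply L'Hôpital's rule: differentiate numerator and denominator separately.
  f(x) = 4·x^2 + 2·x   ⇒   f'(x) = 8·x + 2
  g(x) = x^2 + 2·x   ⇒   g'(x) = 2·x + 2
  lim(x→∞) f'(x)/g'(x) = lim(x→∞) (8·x + 2)/(2·x + 2)
  = 4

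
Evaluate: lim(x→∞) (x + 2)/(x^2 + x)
This is an ∞/∞ indeterminate form.

Apply L'Hôpital's rule: differentiate numerator and denominator separately.
  f(x) = x + 2   ⇒   f'(x) = 1
  g(x) = x^2 + x   ⇒   g'(x) = 2·x + 1
  lim(x→∞) f'(x)/g'(x) = lim(x→∞) (1)/(2·x + 1)
  = 0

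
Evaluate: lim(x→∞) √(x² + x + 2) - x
This is an ∞-∞ indeterminate form.

Combine fractions or rationalize to convert ∞-∞ to 0/0 form:
  lim(x→∞) √(x² + x + 2) - x = 1/2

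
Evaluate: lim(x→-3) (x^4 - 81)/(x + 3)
This is a standard limit.

Factor or rationalize the expression:
  lim(x→-3) (x^4 - 81)/(x + 3) = -108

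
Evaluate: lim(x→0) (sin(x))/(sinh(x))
This is a 0/0 indeterminate form.

Apply L'Hôpital's rule: differentiate numerator and denominator separately.
  f(x) = sin(x)   ⇒   f'(x) = cos(x)
  g(x) = sinh(x)   ⇒   g'(x) = cosh(x)
  lim(x→0) f'(x)/g'(x) = lim(x→0) (cos(x))/(cosh(x))
  = 1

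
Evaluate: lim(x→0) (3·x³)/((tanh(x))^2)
This is a 0/0 indeterminate form.

Apply L'Hôpital's rule: differentiate numerator and denominator separately.
  f(x) = 3·x^3   ⇒   f'(x) = 9·x^2
  g(x) = tanh(x)^2   ⇒   g'(x) = (2 - 2·tanh(x)^2)·tanh(x)
  lim(x→0) f'(x)/g'(x) = lim(x→0) (9·x^2)/((2 - 2·tanh(x)^2)·tanh(x))
  = 0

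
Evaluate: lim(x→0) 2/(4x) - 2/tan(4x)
This is an ∞-∞ indeterminate form.

Combine fractions or rationalize to convert ∞-∞ to 0/0 form:
  lim(x→0) 2/(4x) - 2/tan(4x) = 0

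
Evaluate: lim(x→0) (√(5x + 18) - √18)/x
This is a standard limit.

Factor or rationalize the expression:
  lim(x→0) (√(5x + 18) - √18)/x = 5·sqrt(2)/12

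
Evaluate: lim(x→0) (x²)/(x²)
This is a 0/0 indeterminate form.

Apply L'Hôpital's rule: differentiate numerator and denominator separately.
  f(x) = x^2   ⇒   f'(x) = 2·x
  g(x) = x^2   ⇒   g'(x) = 2·x
  lim(x→0) f'(x)/g'(x) = lim(x→0) (2·x)/(2·x)
  = 1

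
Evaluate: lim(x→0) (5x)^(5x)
This is an exponential indeterminate form.

For exponential indeterminate forms, take the natural log:
  Let L = lim(x→0) (5x)^(5x)
  Then ln(L) = lim(x→0) [exponent × ln(base)]
  Evaluate using L'Hôpital or standard limits, then exponentiate.
  L = 1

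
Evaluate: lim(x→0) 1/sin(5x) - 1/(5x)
This is an ∞-∞ indeterminate form.

Combine fractions or rationalize to convert ∞-∞ to 0/0 form:
  lim(x→0) 1/sin(5x) - 1/(5x) = 0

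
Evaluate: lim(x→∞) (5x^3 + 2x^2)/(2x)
This is an ∞/∞ indeterminate form.

Apply L'Hôpital's rule: differentiate numerator and denominator separately.
  f(x) = 5·x^3 + 2·x^2   ⇒   f'(x) = 15·x^2 + 4·x
  g(x) = 2·x   ⇒   g'(x) = 2
  lim(x→∞) f'(x)/g'(x) = lim(x→∞) (15·x^2 + 4·x)/(2)
  = ∞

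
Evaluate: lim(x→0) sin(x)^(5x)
This is an exponential indeterminate form.

For exponential indeterminate forms, take the natural log:
  Let L = lim(x→0) sin(x)^(5x)
  Then ln(L) = lim(x→0) [exponent × ln(base)]
  Evaluate using L'Hôpital or standard limits, then exponentiate.
  L = 1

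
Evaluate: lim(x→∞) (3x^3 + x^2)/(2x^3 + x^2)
This is an ∞/∞ indeterminate form.

Apply L'Hôpital's rule: differentiate numerator and denominator separately.
  f(x) = 3·x^3 + x^2   ⇒   f'(x) = 9·x^2 + 2·x
  g(x) = 2·x^3 + x^2   ⇒   g'(x) = 6·x^2 + 2·x
  lim(x→∞) f'(x)/g'(x) = lim(x→∞) (9·x^2 + 2·x)/(6·x^2 + 2·x)
  = 3/2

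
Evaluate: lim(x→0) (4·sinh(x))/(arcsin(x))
This is a 0/0 indeterminate form.

Apply L'Hôpital's rule: differentiate numerator and denominator separately.
  f(x) = 4·sinh(x)   ⇒   f'(x) = 4·cosh(x)
  g(x) = asin(x)   ⇒   g'(x) = 1/sqrt(1 - x^2)
  lim(x→0) f'(x)/g'(x) = lim(x→0) (4·cosh(x))/(1/sqrt(1 - x^2))
  = 4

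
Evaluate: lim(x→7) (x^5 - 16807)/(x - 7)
This is a standard limit.

Factor or rationalize the expression:
  lim(x→7) (x^5 - 16807)/(x - 7) = 12005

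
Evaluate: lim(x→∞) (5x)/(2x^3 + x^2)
This is an ∞/∞ indeterminate form.

Apply L'Hôpital's rule: differentiate numerator and denominator separately.
  f(x) = 5·x   ⇒   f'(x) = 5
  g(x) = 2·x^3 + x^2   ⇒   g'(x) = 6·x^2 + 2·x
  lim(x→∞) f'(x)/g'(x) = lim(x→∞) (5)/(6·x^2 + 2·x)
  = 0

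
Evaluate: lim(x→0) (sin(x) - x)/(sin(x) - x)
This is a 0/0 indeterminate form.

Apply L'Hôpital's rule: differentiate numerator and denominator separately.
  f(x) = -x + sin(x)   ⇒   f'(x) = cos(x) - 1
  g(x) = -x + sin(x)   ⇒   g'(x) = cos(x) - 1
  lim(x→0) f'(x)/g'(x) = lim(x→0) (cos(x) - 1)/(cos(x) - 1)
  = 1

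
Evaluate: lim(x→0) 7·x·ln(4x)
This is a 0·∞ indeterminate form.

Rewrite 0·∞ as a quotient (0/0 or ∞/∞ form), then apply L'Hôpital's rule:
  lim(x→0) 7·x·ln(4x) = 0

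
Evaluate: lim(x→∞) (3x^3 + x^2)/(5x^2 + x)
This is an ∞/∞ indeterminate form.

Apply L'Hôpital's rule: differentiate numerator and denominator separately.
  f(x) = 3·x^3 + x^2   ⇒   f'(x) = 9·x^2 + 2·x
  g(x) = 5·x^2 + x   ⇒   g'(x) = 10·x + 1
  lim(x→∞) f'(x)/g'(x) = lim(x→∞) (9·x^2 + 2·x)/(10·x + 1)
  = ∞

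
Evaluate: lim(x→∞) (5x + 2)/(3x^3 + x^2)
This is an ∞/∞ indeterminate form.

Apply L'Hôpital's rule: differentiate numerator and denominator separately.
  f(x) = 5·x + 2   ⇒   f'(x) = 5
  g(x) = 3·x^3 + x^2   ⇒   g'(x) = 9·x^2 + 2·x
  lim(x→∞) f'(x)/g'(x) = lim(x→∞) (5)/(9·x^2 + 2·x)
  = 0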